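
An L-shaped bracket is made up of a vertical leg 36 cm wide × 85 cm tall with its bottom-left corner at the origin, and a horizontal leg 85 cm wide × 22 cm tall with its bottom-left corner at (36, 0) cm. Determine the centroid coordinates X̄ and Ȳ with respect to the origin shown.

X̄ = 40.95 cm, Ȳ = 30.55 cm

Part | A | x̄ᵢ | ȳᵢ | A·x̄ᵢ | A·ȳᵢ
vertical leg | 3060.00 | 18.00 | 42.50 | 55080.00 | 130050.00
horizontal leg | 1870.00 | 78.50 | 11.00 | 146795.00 | 20570.00
Σ | 4930.00 |  |  | 201875.00 | 150620.00
X̄ = 201875.00 / 4930.00 = 40.95 cm
Ȳ = 150620.00 / 4930.00 = 30.55 cm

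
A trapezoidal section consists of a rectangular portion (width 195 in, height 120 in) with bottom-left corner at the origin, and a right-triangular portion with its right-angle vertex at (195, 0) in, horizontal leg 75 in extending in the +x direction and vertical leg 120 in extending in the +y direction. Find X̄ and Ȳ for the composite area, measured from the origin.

rectangular portion: A = 195 × 120 = 23400.00, centroid at (97.50, 60.00).
triangular portion: A = ½·75·120 = 4500.00, centroid at (220.00, 40.00).
ΣA = 27900.00 in², ΣAX̄ = 3271500.00 in³, ΣAȲ = 1584000.00 in³.
X̄ = 3271500.00/27900.00 = 117.26 in; Ȳ = 1584000.00/27900.00 = 56.77 in.

X̄ = 117.26 in, Ȳ = 56.77 in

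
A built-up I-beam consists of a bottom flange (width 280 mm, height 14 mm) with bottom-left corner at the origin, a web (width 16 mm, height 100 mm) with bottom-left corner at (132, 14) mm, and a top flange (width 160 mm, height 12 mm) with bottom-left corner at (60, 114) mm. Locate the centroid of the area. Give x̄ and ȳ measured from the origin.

Part | A | x̄ᵢ | ȳᵢ | A·x̄ᵢ | A·ȳᵢ
bottom flange | 3920.00 | 140.00 | 7.00 | 548800.00 | 27440.00
web | 1600.00 | 140.00 | 64.00 | 224000.00 | 102400.00
top flange | 1920.00 | 140.00 | 120.00 | 268800.00 | 230400.00
Σ | 7440.00 |  |  | 1041600.00 | 360240.00
x̄ = 1041600.00 / 7440.00 = 140.00 mm
ȳ = 360240.00 / 7440.00 = 48.42 mm

x̄ = 140.00 mm, ȳ = 48.42 mm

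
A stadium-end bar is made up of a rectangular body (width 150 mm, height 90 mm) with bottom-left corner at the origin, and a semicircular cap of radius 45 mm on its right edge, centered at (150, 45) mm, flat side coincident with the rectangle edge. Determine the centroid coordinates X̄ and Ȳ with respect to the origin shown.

X̄ = 92.94 mm, Ȳ = 45.00 mm

Part | A | x̄ᵢ | ȳᵢ | A·x̄ᵢ | A·ȳᵢ
rectangular body | 13500.00 | 75.00 | 45.00 | 1012500.00 | 607500.00
semicircular end | 3180.86 | 169.10 | 45.00 | 537879.38 | 143138.82
Σ | 16680.86 |  |  | 1550379.38 | 750638.82
X̄ = 1550379.38 / 16680.86 = 92.94 mm
Ȳ = 750638.82 / 16680.86 = 45.00 mm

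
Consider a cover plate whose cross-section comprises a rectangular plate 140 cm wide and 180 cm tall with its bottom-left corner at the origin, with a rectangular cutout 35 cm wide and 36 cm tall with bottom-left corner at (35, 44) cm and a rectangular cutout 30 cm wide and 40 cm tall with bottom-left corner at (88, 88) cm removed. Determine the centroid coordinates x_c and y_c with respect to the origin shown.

x_c = 69.23 cm, y_c = 90.60 cm

Part | A | x̄ᵢ | ȳᵢ | A·x̄ᵢ | A·ȳᵢ
plate | 25200.00 | 70.00 | 90.00 | 1764000.00 | 2268000.00
hole 1 | -1260.00 | 52.50 | 62.00 | -66150.00 | -78120.00
hole 2 | -1200.00 | 103.00 | 108.00 | -123600.00 | -129600.00
Σ | 22740.00 |  |  | 1574250.00 | 2060280.00
x_c = 1574250.00 / 22740.00 = 69.23 cm
y_c = 2060280.00 / 22740.00 = 90.60 cm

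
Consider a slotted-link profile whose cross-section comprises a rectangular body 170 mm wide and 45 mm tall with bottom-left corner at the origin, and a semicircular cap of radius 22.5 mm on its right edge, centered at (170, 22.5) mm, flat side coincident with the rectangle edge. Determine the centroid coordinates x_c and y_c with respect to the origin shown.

Part | A | x̄ᵢ | ȳᵢ | A·x̄ᵢ | A·ȳᵢ
rectangular body | 7650.00 | 85.00 | 22.50 | 650250.00 | 172125.00
semicircular end | 795.22 | 179.55 | 22.50 | 142780.41 | 17892.35
Σ | 8445.22 |  |  | 793030.41 | 190017.35
x_c = 793030.41 / 8445.22 = 93.90 mm
y_c = 190017.35 / 8445.22 = 22.50 mm

x_c = 93.90 mm, y_c = 22.50 mm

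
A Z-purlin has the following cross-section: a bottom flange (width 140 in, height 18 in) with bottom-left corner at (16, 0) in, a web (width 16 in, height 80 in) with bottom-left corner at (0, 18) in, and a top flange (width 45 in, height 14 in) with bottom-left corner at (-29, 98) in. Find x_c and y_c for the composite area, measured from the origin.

x_c = 50.31 in, y_c = 36.81 in

Part | A | x̄ᵢ | ȳᵢ | A·x̄ᵢ | A·ȳᵢ
bottom flange | 2520.00 | 86.00 | 9.00 | 216720.00 | 22680.00
web | 1280.00 | 8.00 | 58.00 | 10240.00 | 74240.00
top flange | 630.00 | -6.50 | 105.00 | -4095.00 | 66150.00
Σ | 4430.00 |  |  | 222865.00 | 163070.00
x_c = 222865.00 / 4430.00 = 50.31 in
y_c = 163070.00 / 4430.00 = 36.81 in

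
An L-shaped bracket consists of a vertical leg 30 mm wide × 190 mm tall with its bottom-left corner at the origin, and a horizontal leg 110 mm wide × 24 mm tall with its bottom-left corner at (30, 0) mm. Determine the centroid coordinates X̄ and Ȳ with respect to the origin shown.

X̄ = 37.16 mm, Ȳ = 68.73 mm

vertical leg: A = 30 × 190 = 5700.00, centroid at (15.00, 95.00).
horizontal leg: A = 110 × 24 = 2640.00, centroid at (85.00, 12.00).
ΣA = 8340.00 mm²
ΣAX̄ = (5700.00)(15.00) + (2640.00)(85.00) = 309900.00 mm³
ΣAȲ = (5700.00)(95.00) + (2640.00)(12.00) = 573180.00 mm³
X̄ = 309900.00 / 8340.00 = 37.16 mm
Ȳ = 573180.00 / 8340.00 = 68.73 mm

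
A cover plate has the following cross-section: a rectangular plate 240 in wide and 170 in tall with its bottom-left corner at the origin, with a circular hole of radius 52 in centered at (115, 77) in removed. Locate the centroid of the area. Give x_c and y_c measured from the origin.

x_c = 121.31 in, y_c = 87.10 in

plate: A = 240 × 170 = 40800.00, centroid at (120.00, 85.00).
hole: A = −π·52² = -8494.87, centroid at (115.00, 77.00).
ΣA = 32305.13 in²
ΣAx_c = (40800.00)(120.00) + (-8494.87)(115.00) = 3919090.35 in³
ΣAy_c = (40800.00)(85.00) + (-8494.87)(77.00) = 2813895.28 in³
x_c = 3919090.35 / 32305.13 = 121.31 in
y_c = 2813895.28 / 32305.13 = 87.10 in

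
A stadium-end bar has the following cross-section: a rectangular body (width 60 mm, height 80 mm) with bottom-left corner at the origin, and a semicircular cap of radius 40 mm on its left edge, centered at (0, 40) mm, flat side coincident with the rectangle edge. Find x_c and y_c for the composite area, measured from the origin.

x_c = 13.86 mm, y_c = 40.00 mm

rectangular body: A = 60 × 80 = 4800.00, centroid at (30.00, 40.00).
semicircular end: A = ½π·40² = 2513.27, centroid at (-16.98, 40.00).
ΣA = 7313.27 mm²
ΣAx_c = (4800.00)(30.00) + (2513.27)(-16.98) = 101333.33 mm³
ΣAy_c = (4800.00)(40.00) + (2513.27)(40.00) = 292530.96 mm³
x_c = 101333.33 / 7313.27 = 13.86 mm
y_c = 292530.96 / 7313.27 = 40.00 mm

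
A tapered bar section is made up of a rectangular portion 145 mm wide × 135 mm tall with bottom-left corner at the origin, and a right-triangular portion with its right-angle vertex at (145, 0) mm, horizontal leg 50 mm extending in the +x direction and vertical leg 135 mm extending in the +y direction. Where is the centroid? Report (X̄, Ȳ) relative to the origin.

X̄ = 85.61 mm, Ȳ = 64.19 mm

rectangular portion: A = 145 × 135 = 19575.00, centroid at (72.50, 67.50).
triangular portion: A = ½·50·135 = 3375.00, centroid at (161.67, 45.00).
ΣA = 22950.00 mm²
ΣAX̄ = (19575.00)(72.50) + (3375.00)(161.67) = 1964812.50 mm³
ΣAȲ = (19575.00)(67.50) + (3375.00)(45.00) = 1473187.50 mm³
X̄ = 1964812.50 / 22950.00 = 85.61 mm
Ȳ = 1473187.50 / 22950.00 = 64.19 mm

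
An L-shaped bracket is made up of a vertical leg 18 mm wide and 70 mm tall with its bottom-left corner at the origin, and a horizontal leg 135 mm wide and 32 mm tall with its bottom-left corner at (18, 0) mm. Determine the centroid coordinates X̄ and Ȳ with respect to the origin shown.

X̄ = 68.23 mm, Ȳ = 20.29 mm

vertical leg: A = 18 × 70 = 1260.00, centroid at (9.00, 35.00).
horizontal leg: A = 135 × 32 = 4320.00, centroid at (85.50, 16.00).
ΣA = 5580.00 mm²
ΣAX̄ = (1260.00)(9.00) + (4320.00)(85.50) = 380700.00 mm³
ΣAȲ = (1260.00)(35.00) + (4320.00)(16.00) = 113220.00 mm³
X̄ = 380700.00 / 5580.00 = 68.23 mm
Ȳ = 113220.00 / 5580.00 = 20.29 mm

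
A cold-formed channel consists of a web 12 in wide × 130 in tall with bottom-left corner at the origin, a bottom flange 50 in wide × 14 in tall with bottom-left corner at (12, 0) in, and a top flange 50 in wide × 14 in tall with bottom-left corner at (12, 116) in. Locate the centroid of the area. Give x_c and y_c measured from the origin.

web: A = 12 × 130 = 1560.00, centroid at (6.00, 65.00).
bottom flange: A = 50 × 14 = 700.00, centroid at (37.00, 7.00).
top flange: A = 50 × 14 = 700.00, centroid at (37.00, 123.00).
ΣA = 2960.00 in²
ΣAx_c = (1560.00)(6.00) + (700.00)(37.00) + (700.00)(37.00) = 61160.00 in³
ΣAy_c = (1560.00)(65.00) + (700.00)(7.00) + (700.00)(123.00) = 192400.00 in³
x_c = 61160.00 / 2960.00 = 20.66 in
y_c = 192400.00 / 2960.00 = 65.00 in

x_c = 20.66 in, y_c = 65.00 in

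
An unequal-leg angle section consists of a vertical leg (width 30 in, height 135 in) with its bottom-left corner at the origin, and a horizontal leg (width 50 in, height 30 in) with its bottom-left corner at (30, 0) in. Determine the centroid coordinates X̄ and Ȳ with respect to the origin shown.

vertical leg: A = 30 × 135 = 4050.00, centroid at (15.00, 67.50).
horizontal leg: A = 50 × 30 = 1500.00, centroid at (55.00, 15.00).
ΣA = 5550.00 in²
ΣAX̄ = (4050.00)(15.00) + (1500.00)(55.00) = 143250.00 in³
ΣAȲ = (4050.00)(67.50) + (1500.00)(15.00) = 295875.00 in³
X̄ = 143250.00 / 5550.00 = 25.81 in
Ȳ = 295875.00 / 5550.00 = 53.31 in

X̄ = 25.81 in, Ȳ = 53.31 in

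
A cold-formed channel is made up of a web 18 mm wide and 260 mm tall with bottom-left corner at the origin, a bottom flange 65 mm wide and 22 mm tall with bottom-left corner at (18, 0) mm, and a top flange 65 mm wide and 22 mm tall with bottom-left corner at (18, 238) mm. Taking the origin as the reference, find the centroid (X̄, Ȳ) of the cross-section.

X̄ = 24.74 mm, Ȳ = 130.00 mm

Part | A | x̄ᵢ | ȳᵢ | A·x̄ᵢ | A·ȳᵢ
web | 4680.00 | 9.00 | 130.00 | 42120.00 | 608400.00
bottom flange | 1430.00 | 50.50 | 11.00 | 72215.00 | 15730.00
top flange | 1430.00 | 50.50 | 249.00 | 72215.00 | 356070.00
Σ | 7540.00 |  |  | 186550.00 | 980200.00
X̄ = 186550.00 / 7540.00 = 24.74 mm
Ȳ = 980200.00 / 7540.00 = 130.00 mm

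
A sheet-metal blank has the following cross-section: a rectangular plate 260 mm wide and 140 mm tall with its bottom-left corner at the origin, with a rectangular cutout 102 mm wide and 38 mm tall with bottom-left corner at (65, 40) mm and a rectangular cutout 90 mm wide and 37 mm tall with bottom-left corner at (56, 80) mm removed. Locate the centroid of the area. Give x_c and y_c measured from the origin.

x_c = 135.17 mm, y_c = 68.21 mm

plate: A = 260 × 140 = 36400.00, centroid at (130.00, 70.00).
hole 1: A = −(102 × 38) = -3876.00, centroid at (116.00, 59.00).
hole 2: A = −(90 × 37) = -3330.00, centroid at (101.00, 98.50).
ΣA = 29194.00 mm², ΣAx_c = 3946054.00 mm³, ΣAy_c = 1991311.00 mm³.
x_c = 3946054.00/29194.00 = 135.17 mm; y_c = 1991311.00/29194.00 = 68.21 mm.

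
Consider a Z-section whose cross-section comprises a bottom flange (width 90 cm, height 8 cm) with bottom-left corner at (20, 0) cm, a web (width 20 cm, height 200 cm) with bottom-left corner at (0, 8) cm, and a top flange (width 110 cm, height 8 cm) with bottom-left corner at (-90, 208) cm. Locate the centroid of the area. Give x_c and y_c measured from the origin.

x_c = 10.00 cm, y_c = 110.97 cm

Part | A | x̄ᵢ | ȳᵢ | A·x̄ᵢ | A·ȳᵢ
bottom flange | 720.00 | 65.00 | 4.00 | 46800.00 | 2880.00
web | 4000.00 | 10.00 | 108.00 | 40000.00 | 432000.00
top flange | 880.00 | -35.00 | 212.00 | -30800.00 | 186560.00
Σ | 5600.00 |  |  | 56000.00 | 621440.00
x_c = 56000.00 / 5600.00 = 10.00 cm
y_c = 621440.00 / 5600.00 = 110.97 cm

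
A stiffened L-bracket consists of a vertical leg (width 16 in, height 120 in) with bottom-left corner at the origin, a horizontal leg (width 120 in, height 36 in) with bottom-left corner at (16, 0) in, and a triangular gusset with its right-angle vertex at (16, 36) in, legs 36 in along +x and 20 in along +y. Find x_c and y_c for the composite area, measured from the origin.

Part | A | x̄ᵢ | ȳᵢ | A·x̄ᵢ | A·ȳᵢ
vertical leg | 1920.00 | 8.00 | 60.00 | 15360.00 | 115200.00
horizontal leg | 4320.00 | 76.00 | 18.00 | 328320.00 | 77760.00
gusset | 360.00 | 28.00 | 42.67 | 10080.00 | 15360.00
Σ | 6600.00 |  |  | 353760.00 | 208320.00
x_c = 353760.00 / 6600.00 = 53.60 in
y_c = 208320.00 / 6600.00 = 31.56 in

x_c = 53.60 in, y_c = 31.56 in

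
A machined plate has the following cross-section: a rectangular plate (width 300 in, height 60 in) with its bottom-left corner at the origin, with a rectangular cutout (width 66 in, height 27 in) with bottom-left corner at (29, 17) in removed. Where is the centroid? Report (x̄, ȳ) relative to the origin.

x̄ = 159.67 in, ȳ = 29.95 in

plate: A = 300 × 60 = 18000.00, centroid at (150.00, 30.00).
hole: A = −(66 × 27) = -1782.00, centroid at (62.00, 30.50).
ΣA = 16218.00 in²
ΣAx̄ = (18000.00)(150.00) + (-1782.00)(62.00) = 2589516.00 in³
ΣAȳ = (18000.00)(30.00) + (-1782.00)(30.50) = 485649.00 in³
x̄ = 2589516.00 / 16218.00 = 159.67 in
ȳ = 485649.00 / 16218.00 = 29.95 in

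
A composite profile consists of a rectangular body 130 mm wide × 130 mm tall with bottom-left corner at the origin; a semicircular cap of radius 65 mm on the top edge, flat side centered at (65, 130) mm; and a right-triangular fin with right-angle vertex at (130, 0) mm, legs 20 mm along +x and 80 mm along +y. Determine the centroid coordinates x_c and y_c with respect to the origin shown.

x_c = 67.36 mm, y_c = 88.99 mm

rectangular body: A = 130 × 130 = 16900.00, centroid at (65.00, 65.00).
semicircular top: A = ½π·65² = 6636.61, centroid at (65.00, 157.59).
triangular fin: A = ½·20·80 = 800.00, centroid at (136.67, 26.67).
ΣA = 24336.61 mm²
ΣAx_c = (16900.00)(65.00) + (6636.61)(65.00) + (800.00)(136.67) = 1639213.27 mm³
ΣAy_c = (16900.00)(65.00) + (6636.61)(157.59) + (800.00)(26.67) = 2165676.55 mm³
x_c = 1639213.27 / 24336.61 = 67.36 mm
y_c = 2165676.55 / 24336.61 = 88.99 mm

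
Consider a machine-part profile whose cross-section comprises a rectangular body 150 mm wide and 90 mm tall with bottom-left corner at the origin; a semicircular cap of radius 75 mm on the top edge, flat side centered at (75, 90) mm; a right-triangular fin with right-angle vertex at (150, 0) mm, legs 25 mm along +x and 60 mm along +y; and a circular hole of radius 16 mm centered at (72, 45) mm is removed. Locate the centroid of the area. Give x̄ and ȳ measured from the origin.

rectangular body: A = 150 × 90 = 13500.00, centroid at (75.00, 45.00).
semicircular top: A = ½π·75² = 8835.73, centroid at (75.00, 121.83).
triangular fin: A = ½·25·60 = 750.00, centroid at (158.33, 20.00).
hole: A = −π·16² = -804.25, centroid at (72.00, 45.00).
ΣA = 22281.48 mm²
ΣAx̄ = (13500.00)(75.00) + (8835.73)(75.00) + (750.00)(158.33) + (-804.25)(72.00) = 1736023.86 mm³
ΣAȳ = (13500.00)(45.00) + (8835.73)(121.83) + (750.00)(20.00) + (-804.25)(45.00) = 1662774.49 mm³
x̄ = 1736023.86 / 22281.48 = 77.91 mm
ȳ = 1662774.49 / 22281.48 = 74.63 mm

x̄ = 77.91 mm, ȳ = 74.63 mm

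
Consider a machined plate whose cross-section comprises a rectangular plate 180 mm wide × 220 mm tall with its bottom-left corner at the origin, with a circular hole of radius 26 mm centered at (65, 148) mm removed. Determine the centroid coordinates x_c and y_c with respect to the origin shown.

x_c = 91.42 mm, y_c = 107.85 mm

plate: A = 180 × 220 = 39600.00, centroid at (90.00, 110.00).
hole: A = −π·26² = -2123.72, centroid at (65.00, 148.00).
ΣA = 37476.28 mm², ΣAx_c = 3425958.42 mm³, ΣAy_c = 4041689.94 mm³.
x_c = 3425958.42/37476.28 = 91.42 mm; y_c = 4041689.94/37476.28 = 107.85 mm.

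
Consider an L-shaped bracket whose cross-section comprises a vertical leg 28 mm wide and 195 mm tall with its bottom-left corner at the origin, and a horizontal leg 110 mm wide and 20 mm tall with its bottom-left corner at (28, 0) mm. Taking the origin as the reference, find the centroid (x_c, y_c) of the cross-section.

x_c = 33.82 mm, y_c = 72.37 mm

vertical leg: A = 28 × 195 = 5460.00, centroid at (14.00, 97.50).
horizontal leg: A = 110 × 20 = 2200.00, centroid at (83.00, 10.00).
ΣA = 7660.00 mm², ΣAx_c = 259040.00 mm³, ΣAy_c = 554350.00 mm³.
x_c = 259040.00/7660.00 = 33.82 mm; y_c = 554350.00/7660.00 = 72.37 mm.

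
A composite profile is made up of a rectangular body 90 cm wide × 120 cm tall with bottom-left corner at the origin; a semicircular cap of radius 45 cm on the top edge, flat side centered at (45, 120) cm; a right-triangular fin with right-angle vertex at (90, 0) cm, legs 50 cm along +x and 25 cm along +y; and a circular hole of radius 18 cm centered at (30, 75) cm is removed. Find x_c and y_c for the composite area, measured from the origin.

x_c = 48.96 cm, y_c = 75.02 cm

Part | A | x̄ᵢ | ȳᵢ | A·x̄ᵢ | A·ȳᵢ
rectangular body | 10800.00 | 45.00 | 60.00 | 486000.00 | 648000.00
semicircular top | 3180.86 | 45.00 | 139.10 | 143138.82 | 442453.51
triangular fin | 625.00 | 106.67 | 8.33 | 66666.67 | 5208.33
hole | -1017.88 | 30.00 | 75.00 | -30536.28 | -76340.70
Σ | 13587.99 |  |  | 665269.20 | 1019321.14
x_c = 665269.20 / 13587.99 = 48.96 cm
y_c = 1019321.14 / 13587.99 = 75.02 cm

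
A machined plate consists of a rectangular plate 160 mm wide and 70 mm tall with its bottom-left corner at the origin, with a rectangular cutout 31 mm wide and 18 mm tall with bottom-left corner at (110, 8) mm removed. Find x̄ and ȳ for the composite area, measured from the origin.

x̄ = 77.61 mm, ȳ = 35.94 mm

plate: A = 160 × 70 = 11200.00, centroid at (80.00, 35.00).
hole: A = −(31 × 18) = -558.00, centroid at (125.50, 17.00).
ΣA = 10642.00 mm²
ΣAx̄ = (11200.00)(80.00) + (-558.00)(125.50) = 825971.00 mm³
ΣAȳ = (11200.00)(35.00) + (-558.00)(17.00) = 382514.00 mm³
x̄ = 825971.00 / 10642.00 = 77.61 mm
ȳ = 382514.00 / 10642.00 = 35.94 mm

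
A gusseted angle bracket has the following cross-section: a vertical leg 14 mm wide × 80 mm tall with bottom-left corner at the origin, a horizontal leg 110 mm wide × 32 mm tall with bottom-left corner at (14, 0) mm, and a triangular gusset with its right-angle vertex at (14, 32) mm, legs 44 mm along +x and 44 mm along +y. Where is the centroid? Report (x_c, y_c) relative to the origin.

Part | A | x̄ᵢ | ȳᵢ | A·x̄ᵢ | A·ȳᵢ
vertical leg | 1120.00 | 7.00 | 40.00 | 7840.00 | 44800.00
horizontal leg | 3520.00 | 69.00 | 16.00 | 242880.00 | 56320.00
gusset | 968.00 | 28.67 | 46.67 | 27749.33 | 45173.33
Σ | 5608.00 |  |  | 278469.33 | 146293.33
x_c = 278469.33 / 5608.00 = 49.66 mm
y_c = 146293.33 / 5608.00 = 26.09 mm

x_c = 49.66 mm, y_c = 26.09 mm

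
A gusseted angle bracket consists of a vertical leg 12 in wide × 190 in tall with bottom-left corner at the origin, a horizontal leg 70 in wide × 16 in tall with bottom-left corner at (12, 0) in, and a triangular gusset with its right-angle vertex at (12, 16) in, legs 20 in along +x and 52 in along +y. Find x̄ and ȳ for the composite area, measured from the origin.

vertical leg: A = 12 × 190 = 2280.00, centroid at (6.00, 95.00).
horizontal leg: A = 70 × 16 = 1120.00, centroid at (47.00, 8.00).
gusset: A = ½·20·52 = 520.00, centroid at (18.67, 33.33).
ΣA = 3920.00 in²
ΣAx̄ = (2280.00)(6.00) + (1120.00)(47.00) + (520.00)(18.67) = 76026.67 in³
ΣAȳ = (2280.00)(95.00) + (1120.00)(8.00) + (520.00)(33.33) = 242893.33 in³
x̄ = 76026.67 / 3920.00 = 19.39 in
ȳ = 242893.33 / 3920.00 = 61.96 in

x̄ = 19.39 in, ȳ = 61.96 in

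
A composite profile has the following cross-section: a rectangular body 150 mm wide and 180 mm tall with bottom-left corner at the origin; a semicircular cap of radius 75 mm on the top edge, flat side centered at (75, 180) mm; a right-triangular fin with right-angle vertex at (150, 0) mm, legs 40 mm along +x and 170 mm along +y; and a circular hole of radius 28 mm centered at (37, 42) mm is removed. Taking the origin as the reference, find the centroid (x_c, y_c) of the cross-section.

Part | A | x̄ᵢ | ȳᵢ | A·x̄ᵢ | A·ȳᵢ
rectangular body | 27000.00 | 75.00 | 90.00 | 2025000.00 | 2430000.00
semicircular top | 8835.73 | 75.00 | 211.83 | 662679.70 | 1871681.28
triangular fin | 3400.00 | 163.33 | 56.67 | 555333.33 | 192666.67
hole | -2463.01 | 37.00 | 42.00 | -91131.32 | -103446.36
Σ | 36772.72 |  |  | 3151881.71 | 4390901.58
x_c = 3151881.71 / 36772.72 = 85.71 mm
y_c = 4390901.58 / 36772.72 = 119.41 mm

x_c = 85.71 mm, y_c = 119.41 mm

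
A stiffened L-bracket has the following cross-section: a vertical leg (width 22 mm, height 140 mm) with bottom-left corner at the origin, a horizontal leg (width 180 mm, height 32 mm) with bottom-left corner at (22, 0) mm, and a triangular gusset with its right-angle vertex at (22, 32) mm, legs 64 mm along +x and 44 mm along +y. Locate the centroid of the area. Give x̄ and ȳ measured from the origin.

Part | A | x̄ᵢ | ȳᵢ | A·x̄ᵢ | A·ȳᵢ
vertical leg | 3080.00 | 11.00 | 70.00 | 33880.00 | 215600.00
horizontal leg | 5760.00 | 112.00 | 16.00 | 645120.00 | 92160.00
gusset | 1408.00 | 43.33 | 46.67 | 61013.33 | 65706.67
Σ | 10248.00 |  |  | 740013.33 | 373466.67
x̄ = 740013.33 / 10248.00 = 72.21 mm
ȳ = 373466.67 / 10248.00 = 36.44 mm

x̄ = 72.21 mm, ȳ = 36.44 mm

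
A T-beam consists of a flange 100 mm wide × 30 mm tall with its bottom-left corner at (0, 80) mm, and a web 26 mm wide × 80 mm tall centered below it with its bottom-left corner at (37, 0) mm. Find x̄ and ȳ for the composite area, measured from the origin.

x̄ = 50.00 mm, ȳ = 72.48 mm

Part | A | x̄ᵢ | ȳᵢ | A·x̄ᵢ | A·ȳᵢ
web | 2080.00 | 50.00 | 40.00 | 104000.00 | 83200.00
flange | 3000.00 | 50.00 | 95.00 | 150000.00 | 285000.00
Σ | 5080.00 |  |  | 254000.00 | 368200.00
x̄ = 254000.00 / 5080.00 = 50.00 mm
ȳ = 368200.00 / 5080.00 = 72.48 mm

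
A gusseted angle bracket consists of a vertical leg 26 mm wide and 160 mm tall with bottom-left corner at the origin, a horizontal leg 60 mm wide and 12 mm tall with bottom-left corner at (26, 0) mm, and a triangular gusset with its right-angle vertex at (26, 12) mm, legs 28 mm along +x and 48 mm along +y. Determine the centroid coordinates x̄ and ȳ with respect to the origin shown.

x̄ = 21.28 mm, ȳ = 64.11 mm

vertical leg: A = 26 × 160 = 4160.00, centroid at (13.00, 80.00).
horizontal leg: A = 60 × 12 = 720.00, centroid at (56.00, 6.00).
gusset: A = ½·28·48 = 672.00, centroid at (35.33, 28.00).
ΣA = 5552.00 mm², ΣAx̄ = 118144.00 mm³, ΣAȳ = 355936.00 mm³.
x̄ = 118144.00/5552.00 = 21.28 mm; ȳ = 355936.00/5552.00 = 64.11 mm.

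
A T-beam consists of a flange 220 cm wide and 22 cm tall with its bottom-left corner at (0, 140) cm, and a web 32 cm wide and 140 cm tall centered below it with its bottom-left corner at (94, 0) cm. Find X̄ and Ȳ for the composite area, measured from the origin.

X̄ = 110.00 cm, Ȳ = 112.06 cm

Part | A | x̄ᵢ | ȳᵢ | A·x̄ᵢ | A·ȳᵢ
web | 4480.00 | 110.00 | 70.00 | 492800.00 | 313600.00
flange | 4840.00 | 110.00 | 151.00 | 532400.00 | 730840.00
Σ | 9320.00 |  |  | 1025200.00 | 1044440.00
X̄ = 1025200.00 / 9320.00 = 110.00 cm
Ȳ = 1044440.00 / 9320.00 = 112.06 cm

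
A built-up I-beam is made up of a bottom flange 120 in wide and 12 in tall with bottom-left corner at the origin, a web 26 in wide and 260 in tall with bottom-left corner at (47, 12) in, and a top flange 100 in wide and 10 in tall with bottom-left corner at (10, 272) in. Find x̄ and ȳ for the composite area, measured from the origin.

x̄ = 60.00 in, ȳ = 135.39 in

bottom flange: A = 120 × 12 = 1440.00, centroid at (60.00, 6.00).
web: A = 26 × 260 = 6760.00, centroid at (60.00, 142.00).
top flange: A = 100 × 10 = 1000.00, centroid at (60.00, 277.00).
ΣA = 9200.00 in²
ΣAx̄ = (1440.00)(60.00) + (6760.00)(60.00) + (1000.00)(60.00) = 552000.00 in³
ΣAȳ = (1440.00)(6.00) + (6760.00)(142.00) + (1000.00)(277.00) = 1245560.00 in³
x̄ = 552000.00 / 9200.00 = 60.00 in
ȳ = 1245560.00 / 9200.00 = 135.39 in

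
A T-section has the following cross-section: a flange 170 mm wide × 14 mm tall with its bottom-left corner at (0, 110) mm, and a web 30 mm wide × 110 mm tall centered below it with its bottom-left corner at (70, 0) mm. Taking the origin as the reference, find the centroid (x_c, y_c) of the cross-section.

x_c = 85.00 mm, y_c = 80.98 mm

Part | A | x̄ᵢ | ȳᵢ | A·x̄ᵢ | A·ȳᵢ
web | 3300.00 | 85.00 | 55.00 | 280500.00 | 181500.00
flange | 2380.00 | 85.00 | 117.00 | 202300.00 | 278460.00
Σ | 5680.00 |  |  | 482800.00 | 459960.00
x_c = 482800.00 / 5680.00 = 85.00 mm
y_c = 459960.00 / 5680.00 = 80.98 mm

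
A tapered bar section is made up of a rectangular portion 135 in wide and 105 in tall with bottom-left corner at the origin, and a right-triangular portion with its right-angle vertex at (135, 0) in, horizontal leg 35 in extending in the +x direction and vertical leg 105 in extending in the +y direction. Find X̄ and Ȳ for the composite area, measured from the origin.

X̄ = 76.58 in, Ȳ = 50.49 in

rectangular portion: A = 135 × 105 = 14175.00, centroid at (67.50, 52.50).
triangular portion: A = ½·35·105 = 1837.50, centroid at (146.67, 35.00).
ΣA = 16012.50 in², ΣAX̄ = 1226312.50 in³, ΣAȲ = 808500.00 in³.
X̄ = 1226312.50/16012.50 = 76.58 in; Ȳ = 808500.00/16012.50 = 50.49 in.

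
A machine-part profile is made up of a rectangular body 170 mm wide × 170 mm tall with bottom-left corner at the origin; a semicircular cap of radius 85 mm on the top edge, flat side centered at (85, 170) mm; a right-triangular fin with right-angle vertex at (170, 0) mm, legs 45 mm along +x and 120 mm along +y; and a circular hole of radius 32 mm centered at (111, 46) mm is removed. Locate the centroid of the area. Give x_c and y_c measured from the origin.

x_c = 89.69 mm, y_c = 119.68 mm

rectangular body: A = 170 × 170 = 28900.00, centroid at (85.00, 85.00).
semicircular top: A = ½π·85² = 11349.00, centroid at (85.00, 206.08).
triangular fin: A = ½·45·120 = 2700.00, centroid at (185.00, 40.00).
hole: A = −π·32² = -3216.99, centroid at (111.00, 46.00).
ΣA = 39732.01 mm², ΣAx_c = 3563579.31 mm³, ΣAy_c = 4755265.67 mm³.
x_c = 3563579.31/39732.01 = 89.69 mm; y_c = 4755265.67/39732.01 = 119.68 mm.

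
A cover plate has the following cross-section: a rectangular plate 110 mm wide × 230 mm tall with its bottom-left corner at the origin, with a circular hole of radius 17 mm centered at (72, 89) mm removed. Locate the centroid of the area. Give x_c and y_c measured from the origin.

x_c = 54.37 mm, y_c = 115.97 mm

plate: A = 110 × 230 = 25300.00, centroid at (55.00, 115.00).
hole: A = −π·17² = -907.92, centroid at (72.00, 89.00).
ΣA = 24392.08 mm²
ΣAx_c = (25300.00)(55.00) + (-907.92)(72.00) = 1326129.74 mm³
ΣAy_c = (25300.00)(115.00) + (-907.92)(89.00) = 2828695.10 mm³
x_c = 1326129.74 / 24392.08 = 54.37 mm
y_c = 2828695.10 / 24392.08 = 115.97 mm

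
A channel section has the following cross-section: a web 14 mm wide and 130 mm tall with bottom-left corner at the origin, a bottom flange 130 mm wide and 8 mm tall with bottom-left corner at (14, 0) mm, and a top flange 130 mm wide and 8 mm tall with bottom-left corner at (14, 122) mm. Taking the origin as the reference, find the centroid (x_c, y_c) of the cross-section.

x_c = 45.40 mm, y_c = 65.00 mm

web: A = 14 × 130 = 1820.00, centroid at (7.00, 65.00).
bottom flange: A = 130 × 8 = 1040.00, centroid at (79.00, 4.00).
top flange: A = 130 × 8 = 1040.00, centroid at (79.00, 126.00).
ΣA = 3900.00 mm²
ΣAx_c = (1820.00)(7.00) + (1040.00)(79.00) + (1040.00)(79.00) = 177060.00 mm³
ΣAy_c = (1820.00)(65.00) + (1040.00)(4.00) + (1040.00)(126.00) = 253500.00 mm³
x_c = 177060.00 / 3900.00 = 45.40 mm
y_c = 253500.00 / 3900.00 = 65.00 mm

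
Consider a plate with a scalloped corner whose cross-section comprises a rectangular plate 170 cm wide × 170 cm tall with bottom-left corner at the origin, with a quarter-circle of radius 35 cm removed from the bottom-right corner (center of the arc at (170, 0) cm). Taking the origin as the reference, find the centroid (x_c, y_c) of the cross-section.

x_c = 82.58 cm, y_c = 87.42 cm

plate: A = 170 × 170 = 28900.00, centroid at (85.00, 85.00).
removed quarter-circle: A = −¼π·35² = -962.11, centroid at (155.15, 14.85).
ΣA = 27937.89 cm², ΣAx_c = 2307232.50 cm³, ΣAy_c = 2442208.33 cm³.
x_c = 2307232.50/27937.89 = 82.58 cm; y_c = 2442208.33/27937.89 = 87.42 cm.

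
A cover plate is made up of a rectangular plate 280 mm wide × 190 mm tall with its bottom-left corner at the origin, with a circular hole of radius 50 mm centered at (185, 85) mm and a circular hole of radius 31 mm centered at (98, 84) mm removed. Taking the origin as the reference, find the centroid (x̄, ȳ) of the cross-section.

x̄ = 134.65 mm, ȳ = 97.64 mm

plate: A = 280 × 190 = 53200.00, centroid at (140.00, 95.00).
hole 1: A = −π·50² = -7853.98, centroid at (185.00, 85.00).
hole 2: A = −π·31² = -3019.07, centroid at (98.00, 84.00).
ΣA = 42326.95 mm²
ΣAx̄ = (53200.00)(140.00) + (-7853.98)(185.00) + (-3019.07)(98.00) = 5699144.48 mm³
ΣAȳ = (53200.00)(95.00) + (-7853.98)(85.00) + (-3019.07)(84.00) = 4132809.64 mm³
x̄ = 5699144.48 / 42326.95 = 134.65 mm
ȳ = 4132809.64 / 42326.95 = 97.64 mm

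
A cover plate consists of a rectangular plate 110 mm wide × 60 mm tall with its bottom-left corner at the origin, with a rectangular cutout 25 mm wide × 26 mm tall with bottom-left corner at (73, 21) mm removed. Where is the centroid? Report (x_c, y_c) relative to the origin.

plate: A = 110 × 60 = 6600.00, centroid at (55.00, 30.00).
hole: A = −(25 × 26) = -650.00, centroid at (85.50, 34.00).
ΣA = 5950.00 mm², ΣAx_c = 307425.00 mm³, ΣAy_c = 175900.00 mm³.
x_c = 307425.00/5950.00 = 51.67 mm; y_c = 175900.00/5950.00 = 29.56 mm.

x_c = 51.67 mm, y_c = 29.56 mm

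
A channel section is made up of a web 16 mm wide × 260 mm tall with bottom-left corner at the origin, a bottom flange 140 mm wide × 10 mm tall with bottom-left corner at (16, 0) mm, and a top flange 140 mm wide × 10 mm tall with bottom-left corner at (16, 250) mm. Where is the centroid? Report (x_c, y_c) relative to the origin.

x_c = 39.38 mm, y_c = 130.00 mm

web: A = 16 × 260 = 4160.00, centroid at (8.00, 130.00).
bottom flange: A = 140 × 10 = 1400.00, centroid at (86.00, 5.00).
top flange: A = 140 × 10 = 1400.00, centroid at (86.00, 255.00).
ΣA = 6960.00 mm², ΣAx_c = 274080.00 mm³, ΣAy_c = 904800.00 mm³.
x_c = 274080.00/6960.00 = 39.38 mm; y_c = 904800.00/6960.00 = 130.00 mm.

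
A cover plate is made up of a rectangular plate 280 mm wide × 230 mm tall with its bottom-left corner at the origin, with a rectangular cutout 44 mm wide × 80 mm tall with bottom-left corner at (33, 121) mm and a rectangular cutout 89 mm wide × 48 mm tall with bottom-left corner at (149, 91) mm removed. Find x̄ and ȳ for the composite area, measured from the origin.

plate: A = 280 × 230 = 64400.00, centroid at (140.00, 115.00).
hole 1: A = −(44 × 80) = -3520.00, centroid at (55.00, 161.00).
hole 2: A = −(89 × 48) = -4272.00, centroid at (193.50, 115.00).
ΣA = 56608.00 mm², ΣAx̄ = 7995768.00 mm³, ΣAȳ = 6348000.00 mm³.
x̄ = 7995768.00/56608.00 = 141.25 mm; ȳ = 6348000.00/56608.00 = 112.14 mm.

x̄ = 141.25 mm, ȳ = 112.14 mm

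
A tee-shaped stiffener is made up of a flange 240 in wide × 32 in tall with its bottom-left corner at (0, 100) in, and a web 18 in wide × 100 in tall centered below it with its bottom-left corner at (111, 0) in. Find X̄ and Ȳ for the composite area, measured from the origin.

web: A = 18 × 100 = 1800.00, centroid at (120.00, 50.00).
flange: A = 240 × 32 = 7680.00, centroid at (120.00, 116.00).
ΣA = 9480.00 in²
ΣAX̄ = (1800.00)(120.00) + (7680.00)(120.00) = 1137600.00 in³
ΣAȲ = (1800.00)(50.00) + (7680.00)(116.00) = 980880.00 in³
X̄ = 1137600.00 / 9480.00 = 120.00 in
Ȳ = 980880.00 / 9480.00 = 103.47 in

X̄ = 120.00 in, Ȳ = 103.47 in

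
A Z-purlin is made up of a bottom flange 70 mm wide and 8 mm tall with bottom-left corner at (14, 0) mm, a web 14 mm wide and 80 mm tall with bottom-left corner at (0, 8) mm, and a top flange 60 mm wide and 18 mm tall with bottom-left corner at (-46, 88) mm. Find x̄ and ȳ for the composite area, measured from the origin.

Part | A | x̄ᵢ | ȳᵢ | A·x̄ᵢ | A·ȳᵢ
bottom flange | 560.00 | 49.00 | 4.00 | 27440.00 | 2240.00
web | 1120.00 | 7.00 | 48.00 | 7840.00 | 53760.00
top flange | 1080.00 | -16.00 | 97.00 | -17280.00 | 104760.00
Σ | 2760.00 |  |  | 18000.00 | 160760.00
x̄ = 18000.00 / 2760.00 = 6.52 mm
ȳ = 160760.00 / 2760.00 = 58.25 mm

x̄ = 6.52 mm, ȳ = 58.25 mm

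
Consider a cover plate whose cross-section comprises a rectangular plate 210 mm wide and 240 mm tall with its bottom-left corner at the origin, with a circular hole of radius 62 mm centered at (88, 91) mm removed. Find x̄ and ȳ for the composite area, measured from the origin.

Part | A | x̄ᵢ | ȳᵢ | A·x̄ᵢ | A·ȳᵢ
plate | 50400.00 | 105.00 | 120.00 | 5292000.00 | 6048000.00
hole | -12076.28 | 88.00 | 91.00 | -1062712.83 | -1098941.68
Σ | 38323.72 |  |  | 4229287.17 | 4949058.32
x̄ = 4229287.17 / 38323.72 = 110.36 mm
ȳ = 4949058.32 / 38323.72 = 129.14 mm

x̄ = 110.36 mm, ȳ = 129.14 mm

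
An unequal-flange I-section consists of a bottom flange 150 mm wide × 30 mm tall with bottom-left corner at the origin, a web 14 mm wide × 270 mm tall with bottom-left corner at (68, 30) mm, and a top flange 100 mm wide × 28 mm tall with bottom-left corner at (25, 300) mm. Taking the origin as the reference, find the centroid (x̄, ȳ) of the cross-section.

bottom flange: A = 150 × 30 = 4500.00, centroid at (75.00, 15.00).
web: A = 14 × 270 = 3780.00, centroid at (75.00, 165.00).
top flange: A = 100 × 28 = 2800.00, centroid at (75.00, 314.00).
ΣA = 11080.00 mm²
ΣAx̄ = (4500.00)(75.00) + (3780.00)(75.00) + (2800.00)(75.00) = 831000.00 mm³
ΣAȳ = (4500.00)(15.00) + (3780.00)(165.00) + (2800.00)(314.00) = 1570400.00 mm³
x̄ = 831000.00 / 11080.00 = 75.00 mm
ȳ = 1570400.00 / 11080.00 = 141.73 mm

x̄ = 75.00 mm, ȳ = 141.73 mm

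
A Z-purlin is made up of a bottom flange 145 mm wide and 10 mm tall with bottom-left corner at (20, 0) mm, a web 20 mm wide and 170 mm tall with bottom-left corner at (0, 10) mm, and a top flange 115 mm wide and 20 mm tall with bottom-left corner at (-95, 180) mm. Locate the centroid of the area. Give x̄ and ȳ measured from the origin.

x̄ = 11.45 mm, ȳ = 107.31 mm

bottom flange: A = 145 × 10 = 1450.00, centroid at (92.50, 5.00).
web: A = 20 × 170 = 3400.00, centroid at (10.00, 95.00).
top flange: A = 115 × 20 = 2300.00, centroid at (-37.50, 190.00).
ΣA = 7150.00 mm²
ΣAx̄ = (1450.00)(92.50) + (3400.00)(10.00) + (2300.00)(-37.50) = 81875.00 mm³
ΣAȳ = (1450.00)(5.00) + (3400.00)(95.00) + (2300.00)(190.00) = 767250.00 mm³
x̄ = 81875.00 / 7150.00 = 11.45 mm
ȳ = 767250.00 / 7150.00 = 107.31 mm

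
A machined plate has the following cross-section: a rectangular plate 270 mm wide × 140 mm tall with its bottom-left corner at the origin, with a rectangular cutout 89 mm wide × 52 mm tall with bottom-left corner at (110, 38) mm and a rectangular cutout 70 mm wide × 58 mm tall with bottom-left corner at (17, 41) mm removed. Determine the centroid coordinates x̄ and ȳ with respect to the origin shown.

plate: A = 270 × 140 = 37800.00, centroid at (135.00, 70.00).
hole 1: A = −(89 × 52) = -4628.00, centroid at (154.50, 64.00).
hole 2: A = −(70 × 58) = -4060.00, centroid at (52.00, 70.00).
ΣA = 29112.00 mm², ΣAx̄ = 4176854.00 mm³, ΣAȳ = 2065608.00 mm³.
x̄ = 4176854.00/29112.00 = 143.48 mm; ȳ = 2065608.00/29112.00 = 70.95 mm.

x̄ = 143.48 mm, ȳ = 70.95 mm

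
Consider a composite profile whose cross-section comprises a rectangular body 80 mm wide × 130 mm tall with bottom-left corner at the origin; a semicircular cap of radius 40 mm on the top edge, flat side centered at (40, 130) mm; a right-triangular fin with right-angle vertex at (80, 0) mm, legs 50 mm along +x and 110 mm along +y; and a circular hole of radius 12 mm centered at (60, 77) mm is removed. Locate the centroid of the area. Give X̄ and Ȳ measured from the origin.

rectangular body: A = 80 × 130 = 10400.00, centroid at (40.00, 65.00).
semicircular top: A = ½π·40² = 2513.27, centroid at (40.00, 146.98).
triangular fin: A = ½·50·110 = 2750.00, centroid at (96.67, 36.67).
hole: A = −π·12² = -452.39, centroid at (60.00, 77.00).
ΣA = 15210.88 mm², ΣAX̄ = 755220.94 mm³, ΣAȲ = 1111391.66 mm³.
X̄ = 755220.94/15210.88 = 49.65 mm; Ȳ = 1111391.66/15210.88 = 73.07 mm.

X̄ = 49.65 mm, Ȳ = 73.07 mm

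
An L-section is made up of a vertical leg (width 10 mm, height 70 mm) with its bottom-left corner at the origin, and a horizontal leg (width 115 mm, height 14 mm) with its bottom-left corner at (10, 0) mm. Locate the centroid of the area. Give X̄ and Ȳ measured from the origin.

Part | A | x̄ᵢ | ȳᵢ | A·x̄ᵢ | A·ȳᵢ
vertical leg | 700.00 | 5.00 | 35.00 | 3500.00 | 24500.00
horizontal leg | 1610.00 | 67.50 | 7.00 | 108675.00 | 11270.00
Σ | 2310.00 |  |  | 112175.00 | 35770.00
X̄ = 112175.00 / 2310.00 = 48.56 mm
Ȳ = 35770.00 / 2310.00 = 15.48 mm

X̄ = 48.56 mm, Ȳ = 15.48 mm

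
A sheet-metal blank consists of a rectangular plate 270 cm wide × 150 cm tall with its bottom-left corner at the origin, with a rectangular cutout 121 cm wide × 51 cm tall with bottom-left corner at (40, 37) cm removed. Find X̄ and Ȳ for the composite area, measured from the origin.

plate: A = 270 × 150 = 40500.00, centroid at (135.00, 75.00).
hole: A = −(121 × 51) = -6171.00, centroid at (100.50, 62.50).
ΣA = 34329.00 cm²
ΣAX̄ = (40500.00)(135.00) + (-6171.00)(100.50) = 4847314.50 cm³
ΣAȲ = (40500.00)(75.00) + (-6171.00)(62.50) = 2651812.50 cm³
X̄ = 4847314.50 / 34329.00 = 141.20 cm
Ȳ = 2651812.50 / 34329.00 = 77.25 cm

X̄ = 141.20 cm, Ȳ = 77.25 cm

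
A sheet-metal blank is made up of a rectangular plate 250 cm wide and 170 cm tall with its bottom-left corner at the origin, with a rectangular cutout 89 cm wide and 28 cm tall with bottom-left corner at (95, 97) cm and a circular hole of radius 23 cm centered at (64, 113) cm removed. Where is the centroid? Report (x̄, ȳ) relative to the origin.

Part | A | x̄ᵢ | ȳᵢ | A·x̄ᵢ | A·ȳᵢ
plate | 42500.00 | 125.00 | 85.00 | 5312500.00 | 3612500.00
hole 1 | -2492.00 | 139.50 | 111.00 | -347634.00 | -276612.00
hole 2 | -1661.90 | 64.00 | 113.00 | -106361.76 | -187794.98
Σ | 38346.10 |  |  | 4858504.24 | 3148093.02
x̄ = 4858504.24 / 38346.10 = 126.70 cm
ȳ = 3148093.02 / 38346.10 = 82.10 cm

x̄ = 126.70 cm, ȳ = 82.10 cm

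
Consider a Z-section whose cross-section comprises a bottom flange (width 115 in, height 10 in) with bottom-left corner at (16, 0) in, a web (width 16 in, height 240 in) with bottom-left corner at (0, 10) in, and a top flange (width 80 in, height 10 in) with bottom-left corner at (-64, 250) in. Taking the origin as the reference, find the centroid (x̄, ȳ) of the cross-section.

bottom flange: A = 115 × 10 = 1150.00, centroid at (73.50, 5.00).
web: A = 16 × 240 = 3840.00, centroid at (8.00, 130.00).
top flange: A = 80 × 10 = 800.00, centroid at (-24.00, 255.00).
ΣA = 5790.00 in², ΣAx̄ = 96045.00 in³, ΣAȳ = 708950.00 in³.
x̄ = 96045.00/5790.00 = 16.59 in; ȳ = 708950.00/5790.00 = 122.44 in.

x̄ = 16.59 in, ȳ = 122.44 in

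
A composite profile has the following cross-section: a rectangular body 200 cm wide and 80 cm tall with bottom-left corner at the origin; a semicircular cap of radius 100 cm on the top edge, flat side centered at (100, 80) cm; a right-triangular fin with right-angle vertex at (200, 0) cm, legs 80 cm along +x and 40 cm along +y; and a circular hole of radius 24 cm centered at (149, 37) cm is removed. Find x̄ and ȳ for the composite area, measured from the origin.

x̄ = 103.62 cm, ȳ = 79.93 cm

rectangular body: A = 200 × 80 = 16000.00, centroid at (100.00, 40.00).
semicircular top: A = ½π·100² = 15707.96, centroid at (100.00, 122.44).
triangular fin: A = ½·80·40 = 1600.00, centroid at (226.67, 13.33).
hole: A = −π·24² = -1809.56, centroid at (149.00, 37.00).
ΣA = 31498.41 cm²
ΣAx̄ = (16000.00)(100.00) + (15707.96)(100.00) + (1600.00)(226.67) + (-1809.56)(149.00) = 3263838.95 cm³
ΣAȳ = (16000.00)(40.00) + (15707.96)(122.44) + (1600.00)(13.33) + (-1809.56)(37.00) = 2517683.44 cm³
x̄ = 3263838.95 / 31498.41 = 103.62 cm
ȳ = 2517683.44 / 31498.41 = 79.93 cm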